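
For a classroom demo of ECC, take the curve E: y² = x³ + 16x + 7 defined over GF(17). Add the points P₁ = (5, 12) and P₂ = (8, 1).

(8, 16)

(5, 12) + (8, 1). λ = (1 - 12)/(8 - 5) ≡ 6/3 mod 17. 3⁻¹ ≡ 6 (mod 17) since 3·6 = 18 ≡ 1, so λ ≡ 2.
  x = λ² - 5 - 8 = 4 - 13 ≡ 8; y = λ·(5 - 8) - 12 ≡ 16. → (8, 16)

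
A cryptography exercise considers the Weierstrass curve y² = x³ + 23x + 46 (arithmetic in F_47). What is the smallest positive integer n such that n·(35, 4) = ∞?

2P: tangent at (35, 4): λ = (3·35² + 23)/(2·4) ≡ 32/8. 8⁻¹ ≡ 6 (mod 47), so λ ≡ 32·6 ≡ 4.
  x = λ² - 35 - 35 = 16 - 70 ≡ 40; y = λ·(35 - 40) - 4 ≡ 23. → (40, 23)
3P: (40, 23) + (35, 4). λ = (4 - 23)/(35 - 40) ≡ 28/42 mod 47. 42⁻¹ ≡ 28 (mod 47) since 42·28 = 1176 ≡ 1, so λ ≡ 32.
  x = λ² - 40 - 35 = 1024 - 75 ≡ 9; y = λ·(40 - 9) - 23 ≡ 29. → (9, 29)
4P: (9, 29) + (35, 4). λ = (4 - 29)/(35 - 9) ≡ 22/26 mod 47. 26⁻¹ ≡ 38 (mod 47) since 26·38 = 988 ≡ 1, so λ ≡ 37.
  x = λ² - 9 - 35 = 1369 - 44 ≡ 9; y = λ·(9 - 9) - 29 ≡ 18. → (9, 18)
5P: (9, 18) + (35, 4). λ = (4 - 18)/(35 - 9) ≡ 33/26 mod 47. 26⁻¹ ≡ 38 (mod 47), so λ ≡ 32.
  x = λ² - 9 - 35 = 1024 - 44 ≡ 40; y = λ·(9 - 40) - 18 ≡ 24. → (40, 24)
6P: (40, 24) + (35, 4). λ = (4 - 24)/(35 - 40) ≡ 27/42 mod 47. 42⁻¹ ≡ 28 (mod 47), so λ ≡ 4.
  x = λ² - 40 - 35 = 16 - 75 ≡ 35; y = λ·(40 - 35) - 24 ≡ 43. → (35, 43)
7P: (35, 43) + (35, 4): same x and y₁ ≡ -y₂, so the sum is ∞.
7P = ∞, so the order is 7.

7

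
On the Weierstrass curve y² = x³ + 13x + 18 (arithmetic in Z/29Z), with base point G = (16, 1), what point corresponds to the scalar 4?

(11, 10)

Repeated addition: build up to 4G.
2G: tangent at (16, 1): λ = (3·16² + 13)/(2·1) ≡ 27/2. 2⁻¹ ≡ 15 (mod 29), so λ ≡ 27·15 ≡ 28.
  x = λ² - 16 - 16 = 784 - 32 ≡ 27; y = λ·(16 - 27) - 1 ≡ 10. → (27, 10)
3G: (27, 10) + (16, 1). λ = (1 - 10)/(16 - 27) ≡ 20/18 mod 29. 18⁻¹ ≡ 21 (mod 29), so λ ≡ 14.
  x = λ² - 27 - 16 = 196 - 43 ≡ 8; y = λ·(27 - 8) - 10 ≡ 24. → (8, 24)
4G: (8, 24) + (16, 1). λ = (1 - 24)/(16 - 8) ≡ 6/8 mod 29. 8⁻¹ ≡ 11 (mod 29) since 8·11 = 88 ≡ 1, so λ ≡ 8.
  x = λ² - 8 - 16 = 64 - 24 ≡ 11; y = λ·(8 - 11) - 24 ≡ 10. → (11, 10)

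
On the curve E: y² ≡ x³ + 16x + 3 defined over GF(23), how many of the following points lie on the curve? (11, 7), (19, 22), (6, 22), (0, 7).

(11, 7): 7² ≡ 3, rhs ≡ 15 → off.
(19, 22): 22² ≡ 1, rhs ≡ 13 → off.
(6, 22): 22² ≡ 1, rhs ≡ 16 → off.
(0, 7): 7² ≡ 3, rhs ≡ 3 → on.

1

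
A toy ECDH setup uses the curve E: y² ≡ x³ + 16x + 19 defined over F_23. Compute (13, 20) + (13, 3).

The two points share x = 13 and their y-coordinates satisfy 20 + 3 ≡ 0 (mod 23), so they are inverses. Their sum is O.

O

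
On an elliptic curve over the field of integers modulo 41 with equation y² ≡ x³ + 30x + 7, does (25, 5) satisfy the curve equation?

no

y² = 5² ≡ 25; x³ + 30x + 7 = 16382 ≡ 23 (mod 41). 25 ≠ 23.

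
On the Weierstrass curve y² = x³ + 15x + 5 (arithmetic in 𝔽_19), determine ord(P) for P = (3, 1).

8

2P: tangent at (3, 1): λ = (3·3² + 15)/(2·1) ≡ 4/2. 2⁻¹ ≡ 10 (mod 19), so λ ≡ 4·10 ≡ 2.
  x = λ² - 3 - 3 = 4 - 6 ≡ 17; y = λ·(3 - 17) - 1 ≡ 9. → (17, 9)
3P: (17, 9) + (3, 1). λ = (1 - 9)/(3 - 17) ≡ 11/5 mod 19. 5⁻¹ ≡ 4 (mod 19), so λ ≡ 6.
  x = λ² - 17 - 3 = 36 - 20 ≡ 16; y = λ·(17 - 16) - 9 ≡ 16. → (16, 16)
4P: (16, 16) + (3, 1). λ = (1 - 16)/(3 - 16) ≡ 4/6 mod 19. 6⁻¹ ≡ 16 (mod 19) since 6·16 = 96 ≡ 1, so λ ≡ 7.
  x = λ² - 16 - 3 = 49 - 19 ≡ 11; y = λ·(16 - 11) - 16 ≡ 0. → (11, 0)
5P: (11, 0) + (3, 1). λ = (1 - 0)/(3 - 11) ≡ 1/11 mod 19. 11⁻¹ ≡ 7 (mod 19) since 11·7 = 77 ≡ 1, so λ ≡ 7.
  x = λ² - 11 - 3 = 49 - 14 ≡ 16; y = λ·(11 - 16) - 0 ≡ 3. → (16, 3)
6P: (16, 3) + (3, 1). λ = (1 - 3)/(3 - 16) ≡ 17/6 mod 19. 6⁻¹ ≡ 16 (mod 19) since 6·16 = 96 ≡ 1, so λ ≡ 6.
  x = λ² - 16 - 3 = 36 - 19 ≡ 17; y = λ·(16 - 17) - 3 ≡ 10. → (17, 10)
7P: (17, 10) + (3, 1). λ = (1 - 10)/(3 - 17) ≡ 10/5 mod 19. 5⁻¹ ≡ 4 (mod 19) since 5·4 = 20 ≡ 1, so λ ≡ 2.
  x = λ² - 17 - 3 = 4 - 20 ≡ 3; y = λ·(17 - 3) - 10 ≡ 18. → (3, 18)
8P: (3, 18) + (3, 1): same x and y₁ ≡ -y₂, so the sum is the point at infinity.
8P = the point at infinity, so the order is 8.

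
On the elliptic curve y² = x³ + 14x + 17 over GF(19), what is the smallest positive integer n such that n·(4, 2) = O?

8

2P: tangent at (4, 2): λ = (3·4² + 14)/(2·2) ≡ 5/4. 4⁻¹ ≡ 5 (mod 19), so λ ≡ 5·5 ≡ 6.
  x = λ² - 4 - 4 = 36 - 8 ≡ 9; y = λ·(4 - 9) - 2 ≡ 6. → (9, 6)
3P: (9, 6) + (4, 2). λ = (2 - 6)/(4 - 9) ≡ 15/14 mod 19. 14⁻¹ ≡ 15 (mod 19), so λ ≡ 16.
  x = λ² - 9 - 4 = 256 - 13 ≡ 15; y = λ·(9 - 15) - 6 ≡ 12. → (15, 12)
4P: (15, 12) + (4, 2). λ = (2 - 12)/(4 - 15) ≡ 9/8 mod 19. 8⁻¹ ≡ 12 (mod 19) since 8·12 = 96 ≡ 1, so λ ≡ 13.
  x = λ² - 15 - 4 = 169 - 19 ≡ 17; y = λ·(15 - 17) - 12 ≡ 0. → (17, 0)
5P: (17, 0) + (4, 2). λ = (2 - 0)/(4 - 17) ≡ 2/6 mod 19. 6⁻¹ ≡ 16 (mod 19), so λ ≡ 13.
  x = λ² - 17 - 4 = 169 - 21 ≡ 15; y = λ·(17 - 15) - 0 ≡ 7. → (15, 7)
6P: (15, 7) + (4, 2). λ = (2 - 7)/(4 - 15) ≡ 14/8 mod 19. 8⁻¹ ≡ 12 (mod 19), so λ ≡ 16.
  x = λ² - 15 - 4 = 256 - 19 ≡ 9; y = λ·(15 - 9) - 7 ≡ 13. → (9, 13)
7P: (9, 13) + (4, 2). λ = (2 - 13)/(4 - 9) ≡ 8/14 mod 19. 14⁻¹ ≡ 15 (mod 19), so λ ≡ 6.
  x = λ² - 9 - 4 = 36 - 13 ≡ 4; y = λ·(9 - 4) - 13 ≡ 17. → (4, 17)
8P: (4, 17) + (4, 2): same x and y₁ ≡ -y₂, so the sum is O.
8P = O, so the order is 8.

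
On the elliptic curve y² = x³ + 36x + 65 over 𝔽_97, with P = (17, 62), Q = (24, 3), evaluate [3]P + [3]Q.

(62, 29)

First 3P:
Repeated addition: build up to 3P.
2P: tangent at (17, 62): λ = (3·17² + 36)/(2·62) ≡ 30/27. 27⁻¹ ≡ 18 (mod 97), so λ ≡ 30·18 ≡ 55.
  x = λ² - 17 - 17 = 3025 - 34 ≡ 81; y = λ·(17 - 81) - 62 ≡ 7. → (81, 7)
3P: (81, 7) + (17, 62). λ = (62 - 7)/(17 - 81) ≡ 55/33 mod 97. 33⁻¹ ≡ 50 (mod 97), so λ ≡ 34.
  x = λ² - 81 - 17 = 1156 - 98 ≡ 88; y = λ·(81 - 88) - 7 ≡ 46. → (88, 46)
3P = (88, 46).
Next 3Q:
Repeated addition: build up to 3Q.
2Q: tangent at (24, 3): λ = (3·24² + 36)/(2·3) ≡ 18/6. 6⁻¹ ≡ 81 (mod 97), so λ ≡ 18·81 ≡ 3.
  x = λ² - 24 - 24 = 9 - 48 ≡ 58; y = λ·(24 - 58) - 3 ≡ 89. → (58, 89)
3Q: (58, 89) + (24, 3). λ = (3 - 89)/(24 - 58) ≡ 11/63 mod 97. 63⁻¹ ≡ 77 (mod 97), so λ ≡ 71.
  x = λ² - 58 - 24 = 5041 - 82 ≡ 12; y = λ·(58 - 12) - 89 ≡ 73. → (12, 73)
3Q = (12, 73).
Finally 3P + 3Q:
(88, 46) + (12, 73). λ = (73 - 46)/(12 - 88) ≡ 27/21 mod 97. 21⁻¹ ≡ 37 (mod 97) since 21·37 = 777 ≡ 1, so λ ≡ 29.
  x = λ² - 88 - 12 = 841 - 100 ≡ 62; y = λ·(88 - 62) - 46 ≡ 29. → (62, 29)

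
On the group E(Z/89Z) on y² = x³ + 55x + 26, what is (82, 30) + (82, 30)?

tangent at (82, 30): λ = (3·82² + 55)/(2·30) ≡ 24/60. 60⁻¹ ≡ 46 (mod 89) since 60·46 = 2760 ≡ 1, so λ ≡ 24·46 ≡ 36.
  x = λ² - 82 - 82 = 1296 - 164 ≡ 64; y = λ·(82 - 64) - 30 ≡ 84. → (64, 84)

(64, 84)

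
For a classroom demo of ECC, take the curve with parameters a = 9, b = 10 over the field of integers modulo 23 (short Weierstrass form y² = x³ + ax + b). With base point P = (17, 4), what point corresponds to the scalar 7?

Double-and-add on 7 = (111)₂. Start with P = (17, 4) for the leading 1-bit.
double: tangent at (17, 4): λ = (3·17² + 9)/(2·4) ≡ 2/8. 8⁻¹ ≡ 3 (mod 23) since 8·3 = 24 ≡ 1, so λ ≡ 2·3 ≡ 6.
  x = λ² - 17 - 17 = 36 - 34 ≡ 2; y = λ·(17 - 2) - 4 ≡ 17. → (2, 17)
add P: (2, 17) + (17, 4). λ = (4 - 17)/(17 - 2) ≡ 10/15 mod 23. 15⁻¹ ≡ 20 (mod 23), so λ ≡ 16.
  x = λ² - 2 - 17 = 256 - 19 ≡ 7; y = λ·(2 - 7) - 17 ≡ 18. → (7, 18)
double: tangent at (7, 18): λ = (3·7² + 9)/(2·18) ≡ 18/13. 13⁻¹ ≡ 16 (mod 23), so λ ≡ 18·16 ≡ 12.
  x = λ² - 7 - 7 = 144 - 14 ≡ 15; y = λ·(7 - 15) - 18 ≡ 1. → (15, 1)
add P: (15, 1) + (17, 4). λ = (4 - 1)/(17 - 15) ≡ 3/2 mod 23. 2⁻¹ ≡ 12 (mod 23), so λ ≡ 13.
  x = λ² - 15 - 17 = 169 - 32 ≡ 22; y = λ·(15 - 22) - 1 ≡ 0. → (22, 0)

(22, 0)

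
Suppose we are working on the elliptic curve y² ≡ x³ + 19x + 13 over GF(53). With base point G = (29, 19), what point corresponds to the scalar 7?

(10, 14)

Double-and-add on 7 = (111)₂. Start with G = (29, 19) for the leading 1-bit.
double: tangent at (29, 19): λ = (3·29² + 19)/(2·19) ≡ 51/38. 38⁻¹ ≡ 7 (mod 53), so λ ≡ 51·7 ≡ 39.
  x = λ² - 29 - 29 = 1521 - 58 ≡ 32; y = λ·(29 - 32) - 19 ≡ 23. → (32, 23)
add G: (32, 23) + (29, 19). λ = (19 - 23)/(29 - 32) ≡ 49/50 mod 53. 50⁻¹ ≡ 35 (mod 53) since 50·35 = 1750 ≡ 1, so λ ≡ 19.
  x = λ² - 32 - 29 = 361 - 61 ≡ 35; y = λ·(32 - 35) - 23 ≡ 26. → (35, 26)
double: tangent at (35, 26): λ = (3·35² + 19)/(2·26) ≡ 37/52. 52⁻¹ ≡ 52 (mod 53), so λ ≡ 37·52 ≡ 16.
  x = λ² - 35 - 35 = 256 - 70 ≡ 27; y = λ·(35 - 27) - 26 ≡ 49. → (27, 49)
add G: (27, 49) + (29, 19). λ = (19 - 49)/(29 - 27) ≡ 23/2 mod 53. 2⁻¹ ≡ 27 (mod 53), so λ ≡ 38.
  x = λ² - 27 - 29 = 1444 - 56 ≡ 10; y = λ·(27 - 10) - 49 ≡ 14. → (10, 14)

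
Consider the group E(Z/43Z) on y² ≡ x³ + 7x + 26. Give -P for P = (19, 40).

(19, 3)

-(19, 40) = (19, -40 mod 43) = (19, 3).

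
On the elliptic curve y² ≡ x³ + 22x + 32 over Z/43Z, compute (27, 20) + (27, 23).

The two points share x = 27 and their y-coordinates satisfy 20 + 23 ≡ 0 (mod 43), so they are inverses. Their sum is ∞.

O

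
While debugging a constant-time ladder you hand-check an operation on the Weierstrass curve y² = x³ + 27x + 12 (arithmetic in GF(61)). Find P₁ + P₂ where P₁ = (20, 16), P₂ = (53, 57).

(52, 57)

(20, 16) + (53, 57). λ = (57 - 16)/(53 - 20) ≡ 41/33 mod 61. 33⁻¹ ≡ 37 (mod 61) since 33·37 = 1221 ≡ 1, so λ ≡ 53.
  x = λ² - 20 - 53 = 2809 - 73 ≡ 52; y = λ·(20 - 52) - 16 ≡ 57. → (52, 57)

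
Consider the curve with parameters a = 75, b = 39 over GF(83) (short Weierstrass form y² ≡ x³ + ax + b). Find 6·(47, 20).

(12, 29)

Write Q = (47, 20).
Repeated addition: build up to 6Q.
2Q: tangent at (47, 20): λ = (3·47² + 75)/(2·20) ≡ 62/40. 40⁻¹ ≡ 27 (mod 83), so λ ≡ 62·27 ≡ 14.
  x = λ² - 47 - 47 = 196 - 94 ≡ 19; y = λ·(47 - 19) - 20 ≡ 40. → (19, 40)
3Q: (19, 40) + (47, 20). λ = (20 - 40)/(47 - 19) ≡ 63/28 mod 83. 28⁻¹ ≡ 3 (mod 83), so λ ≡ 23.
  x = λ² - 19 - 47 = 529 - 66 ≡ 48; y = λ·(19 - 48) - 40 ≡ 40. → (48, 40)
4Q: (48, 40) + (47, 20). λ = (20 - 40)/(47 - 48) ≡ 63/82 mod 83. 82⁻¹ ≡ 82 (mod 83) since 82·82 = 6724 ≡ 1, so λ ≡ 20.
  x = λ² - 48 - 47 = 400 - 95 ≡ 56; y = λ·(48 - 56) - 40 ≡ 49. → (56, 49)
5Q: (56, 49) + (47, 20). λ = (20 - 49)/(47 - 56) ≡ 54/74 mod 83. 74⁻¹ ≡ 46 (mod 83) since 74·46 = 3404 ≡ 1, so λ ≡ 77.
  x = λ² - 56 - 47 = 5929 - 103 ≡ 16; y = λ·(56 - 16) - 49 ≡ 43. → (16, 43)
6Q: (16, 43) + (47, 20). λ = (20 - 43)/(47 - 16) ≡ 60/31 mod 83. 31⁻¹ ≡ 75 (mod 83), so λ ≡ 18.
  x = λ² - 16 - 47 = 324 - 63 ≡ 12; y = λ·(16 - 12) - 43 ≡ 29. → (12, 29)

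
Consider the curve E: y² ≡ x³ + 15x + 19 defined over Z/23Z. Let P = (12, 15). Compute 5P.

(16, 13)

Double-and-add on 5 = (101)₂. Start with P = (12, 15) for the leading 1-bit.
double: tangent at (12, 15): λ = (3·12² + 15)/(2·15) ≡ 10/7. 7⁻¹ ≡ 10 (mod 23) since 7·10 = 70 ≡ 1, so λ ≡ 10·10 ≡ 8.
  x = λ² - 12 - 12 = 64 - 24 ≡ 17; y = λ·(12 - 17) - 15 ≡ 14. → (17, 14)
double: tangent at (17, 14): λ = (3·17² + 15)/(2·14) ≡ 8/5. 5⁻¹ ≡ 14 (mod 23) since 5·14 = 70 ≡ 1, so λ ≡ 8·14 ≡ 20.
  x = λ² - 17 - 17 = 400 - 34 ≡ 21; y = λ·(17 - 21) - 14 ≡ 21. → (21, 21)
add P: (21, 21) + (12, 15). λ = (15 - 21)/(12 - 21) ≡ 17/14 mod 23. 14⁻¹ ≡ 5 (mod 23), so λ ≡ 16.
  x = λ² - 21 - 12 = 256 - 33 ≡ 16; y = λ·(21 - 16) - 21 ≡ 13. → (16, 13)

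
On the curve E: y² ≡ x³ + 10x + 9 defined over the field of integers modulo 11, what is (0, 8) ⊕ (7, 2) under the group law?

(0, 8) + (7, 2). λ = (2 - 8)/(7 - 0) ≡ 5/7 mod 11. 7⁻¹ ≡ 8 (mod 11), so λ ≡ 7.
  x = λ² - 0 - 7 = 49 - 7 ≡ 9; y = λ·(0 - 9) - 8 ≡ 6. → (9, 6)

(9, 6)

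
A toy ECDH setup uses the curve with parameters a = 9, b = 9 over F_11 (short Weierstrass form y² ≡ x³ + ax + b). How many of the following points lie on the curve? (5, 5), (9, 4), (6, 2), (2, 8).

3

(5, 5): 5² ≡ 3, rhs ≡ 3 → on.
(9, 4): 4² ≡ 5, rhs ≡ 5 → on.
(6, 2): 2² ≡ 4, rhs ≡ 4 → on.
(2, 8): 8² ≡ 9, rhs ≡ 2 → off.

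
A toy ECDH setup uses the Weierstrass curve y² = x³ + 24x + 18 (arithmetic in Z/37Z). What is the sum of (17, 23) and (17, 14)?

The two points share x = 17 and their y-coordinates satisfy 23 + 14 ≡ 0 (mod 37), so they are inverses. Their sum is the point at infinity.

O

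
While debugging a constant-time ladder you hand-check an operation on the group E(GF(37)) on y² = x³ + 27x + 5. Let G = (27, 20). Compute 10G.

Double-and-add on 10 = (1010)₂. Start with G = (27, 20) for the leading 1-bit.
double: tangent at (27, 20): λ = (3·27² + 27)/(2·20) ≡ 31/3. 3⁻¹ ≡ 25 (mod 37), so λ ≡ 31·25 ≡ 35.
  x = λ² - 27 - 27 = 1225 - 54 ≡ 24; y = λ·(27 - 24) - 20 ≡ 11. → (24, 11)
double: tangent at (24, 11): λ = (3·24² + 27)/(2·11) ≡ 16/22. 22⁻¹ ≡ 32 (mod 37), so λ ≡ 16·32 ≡ 31.
  x = λ² - 24 - 24 = 961 - 48 ≡ 25; y = λ·(24 - 25) - 11 ≡ 32. → (25, 32)
add G: (25, 32) + (27, 20). λ = (20 - 32)/(27 - 25) ≡ 25/2 mod 37. 2⁻¹ ≡ 19 (mod 37) since 2·19 = 38 ≡ 1, so λ ≡ 31.
  x = λ² - 25 - 27 = 961 - 52 ≡ 21; y = λ·(25 - 21) - 32 ≡ 18. → (21, 18)
double: tangent at (21, 18): λ = (3·21² + 27)/(2·18) ≡ 18/36. 36⁻¹ ≡ 36 (mod 37) since 36·36 = 1296 ≡ 1, so λ ≡ 18·36 ≡ 19.
  x = λ² - 21 - 21 = 361 - 42 ≡ 23; y = λ·(21 - 23) - 18 ≡ 18. → (23, 18)

(23, 18)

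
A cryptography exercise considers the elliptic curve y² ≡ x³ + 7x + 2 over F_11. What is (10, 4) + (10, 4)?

(7, 8)

tangent at (10, 4): λ = (3·10² + 7)/(2·4) ≡ 10/8. 8⁻¹ ≡ 7 (mod 11), so λ ≡ 10·7 ≡ 4.
  x = λ² - 10 - 10 = 16 - 20 ≡ 7; y = λ·(10 - 7) - 4 ≡ 8. → (7, 8)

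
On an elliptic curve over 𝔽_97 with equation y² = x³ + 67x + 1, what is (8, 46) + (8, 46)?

tangent at (8, 46): λ = (3·8² + 67)/(2·46) ≡ 65/92. 92⁻¹ ≡ 58 (mod 97), so λ ≡ 65·58 ≡ 84.
  x = λ² - 8 - 8 = 7056 - 16 ≡ 56; y = λ·(8 - 56) - 46 ≡ 93. → (56, 93)

(56, 93)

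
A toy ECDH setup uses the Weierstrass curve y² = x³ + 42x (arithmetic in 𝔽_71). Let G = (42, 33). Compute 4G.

(40, 54)

Repeated addition: build up to 4G.
2G: tangent at (42, 33): λ = (3·42² + 42)/(2·33) ≡ 9/66. 66⁻¹ ≡ 14 (mod 71) since 66·14 = 924 ≡ 1, so λ ≡ 9·14 ≡ 55.
  x = λ² - 42 - 42 = 3025 - 84 ≡ 30; y = λ·(42 - 30) - 33 ≡ 59. → (30, 59)
3G: (30, 59) + (42, 33). λ = (33 - 59)/(42 - 30) ≡ 45/12 mod 71. 12⁻¹ ≡ 6 (mod 71), so λ ≡ 57.
  x = λ² - 30 - 42 = 3249 - 72 ≡ 53; y = λ·(30 - 53) - 59 ≡ 50. → (53, 50)
4G: (53, 50) + (42, 33). λ = (33 - 50)/(42 - 53) ≡ 54/60 mod 71. 60⁻¹ ≡ 58 (mod 71), so λ ≡ 8.
  x = λ² - 53 - 42 = 64 - 95 ≡ 40; y = λ·(53 - 40) - 50 ≡ 54. → (40, 54)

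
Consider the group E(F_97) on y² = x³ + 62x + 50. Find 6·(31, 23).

(48, 82)

Write Q = (31, 23).
Repeated addition: build up to 6Q.
2Q: tangent at (31, 23): λ = (3·31² + 62)/(2·23) ≡ 35/46. 46⁻¹ ≡ 19 (mod 97) since 46·19 = 874 ≡ 1, so λ ≡ 35·19 ≡ 83.
  x = λ² - 31 - 31 = 6889 - 62 ≡ 37; y = λ·(31 - 37) - 23 ≡ 61. → (37, 61)
3Q: (37, 61) + (31, 23). λ = (23 - 61)/(31 - 37) ≡ 59/91 mod 97. 91⁻¹ ≡ 16 (mod 97) since 91·16 = 1456 ≡ 1, so λ ≡ 71.
  x = λ² - 37 - 31 = 5041 - 68 ≡ 26; y = λ·(37 - 26) - 61 ≡ 41. → (26, 41)
4Q: (26, 41) + (31, 23). λ = (23 - 41)/(31 - 26) ≡ 79/5 mod 97. 5⁻¹ ≡ 39 (mod 97) since 5·39 = 195 ≡ 1, so λ ≡ 74.
  x = λ² - 26 - 31 = 5476 - 57 ≡ 84; y = λ·(26 - 84) - 41 ≡ 32. → (84, 32)
5Q: (84, 32) + (31, 23). λ = (23 - 32)/(31 - 84) ≡ 88/44 mod 97. 44⁻¹ ≡ 86 (mod 97) since 44·86 = 3784 ≡ 1, so λ ≡ 2.
  x = λ² - 84 - 31 = 4 - 115 ≡ 83; y = λ·(84 - 83) - 32 ≡ 67. → (83, 67)
6Q: (83, 67) + (31, 23). λ = (23 - 67)/(31 - 83) ≡ 53/45 mod 97. 45⁻¹ ≡ 69 (mod 97), so λ ≡ 68.
  x = λ² - 83 - 31 = 4624 - 114 ≡ 48; y = λ·(83 - 48) - 67 ≡ 82. → (48, 82)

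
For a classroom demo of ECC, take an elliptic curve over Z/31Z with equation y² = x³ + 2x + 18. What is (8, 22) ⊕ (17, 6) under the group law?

(8, 22) + (17, 6). λ = (6 - 22)/(17 - 8) ≡ 15/9 mod 31. 9⁻¹ ≡ 7 (mod 31) since 9·7 = 63 ≡ 1, so λ ≡ 12.
  x = λ² - 8 - 17 = 144 - 25 ≡ 26; y = λ·(8 - 26) - 22 ≡ 10. → (26, 10)

(26, 10)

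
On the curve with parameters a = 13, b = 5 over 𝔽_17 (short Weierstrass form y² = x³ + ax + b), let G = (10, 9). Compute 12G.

(12, 11)

Double-and-add on 12 = (1100)₂. Start with G = (10, 9) for the leading 1-bit.
double: tangent at (10, 9): λ = (3·10² + 13)/(2·9) ≡ 7/1. 1⁻¹ ≡ 1 (mod 17) since 1·1 = 1 ≡ 1, so λ ≡ 7·1 ≡ 7.
  x = λ² - 10 - 10 = 49 - 20 ≡ 12; y = λ·(10 - 12) - 9 ≡ 11. → (12, 11)
add G: (12, 11) + (10, 9). λ = (9 - 11)/(10 - 12) ≡ 15/15 mod 17. 15⁻¹ ≡ 8 (mod 17), so λ ≡ 1.
  x = λ² - 12 - 10 = 1 - 22 ≡ 13; y = λ·(12 - 13) - 11 ≡ 5. → (13, 5)
double: tangent at (13, 5): λ = (3·13² + 13)/(2·5) ≡ 10/10. 10⁻¹ ≡ 12 (mod 17) since 10·12 = 120 ≡ 1, so λ ≡ 10·12 ≡ 1.
  x = λ² - 13 - 13 = 1 - 26 ≡ 9; y = λ·(13 - 9) - 5 ≡ 16. → (9, 16)
double: tangent at (9, 16): λ = (3·9² + 13)/(2·16) ≡ 1/15. 15⁻¹ ≡ 8 (mod 17) since 15·8 = 120 ≡ 1, so λ ≡ 1·8 ≡ 8.
  x = λ² - 9 - 9 = 64 - 18 ≡ 12; y = λ·(9 - 12) - 16 ≡ 11. → (12, 11)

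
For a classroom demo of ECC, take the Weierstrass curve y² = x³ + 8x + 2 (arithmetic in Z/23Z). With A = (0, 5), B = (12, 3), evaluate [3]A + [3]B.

First 3A:
Repeated addition: build up to 3A.
2A: tangent at (0, 5): λ = (3·0² + 8)/(2·5) ≡ 8/10. 10⁻¹ ≡ 7 (mod 23) since 10·7 = 70 ≡ 1, so λ ≡ 8·7 ≡ 10.
  x = λ² - 0 - 0 = 100 - 0 ≡ 8; y = λ·(0 - 8) - 5 ≡ 7. → (8, 7)
3A: (8, 7) + (0, 5). λ = (5 - 7)/(0 - 8) ≡ 21/15 mod 23. 15⁻¹ ≡ 20 (mod 23), so λ ≡ 6.
  x = λ² - 8 - 0 = 36 - 8 ≡ 5; y = λ·(8 - 5) - 7 ≡ 11. → (5, 11)
3A = (5, 11).
Next 3B:
Repeated addition: build up to 3B.
2B: tangent at (12, 3): λ = (3·12² + 8)/(2·3) ≡ 3/6. 6⁻¹ ≡ 4 (mod 23), so λ ≡ 3·4 ≡ 12.
  x = λ² - 12 - 12 = 144 - 24 ≡ 5; y = λ·(12 - 5) - 3 ≡ 12. → (5, 12)
3B: (5, 12) + (12, 3). λ = (3 - 12)/(12 - 5) ≡ 14/7 mod 23. 7⁻¹ ≡ 10 (mod 23) since 7·10 = 70 ≡ 1, so λ ≡ 2.
  x = λ² - 5 - 12 = 4 - 17 ≡ 10; y = λ·(5 - 10) - 12 ≡ 1. → (10, 1)
3B = (10, 1).
Finally 3A + 3B:
(5, 11) + (10, 1). λ = (1 - 11)/(10 - 5) ≡ 13/5 mod 23. 5⁻¹ ≡ 14 (mod 23), so λ ≡ 21.
  x = λ² - 5 - 10 = 441 - 15 ≡ 12; y = λ·(5 - 12) - 11 ≡ 3. → (12, 3)

(12, 3)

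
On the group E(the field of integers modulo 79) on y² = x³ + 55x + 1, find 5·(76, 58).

Write Q = (76, 58).
Repeated addition: build up to 5Q.
2Q: tangent at (76, 58): λ = (3·76² + 55)/(2·58) ≡ 3/37. 37⁻¹ ≡ 47 (mod 79) since 37·47 = 1739 ≡ 1, so λ ≡ 3·47 ≡ 62.
  x = λ² - 76 - 76 = 3844 - 152 ≡ 58; y = λ·(76 - 58) - 58 ≡ 31. → (58, 31)
3Q: (58, 31) + (76, 58). λ = (58 - 31)/(76 - 58) ≡ 27/18 mod 79. 18⁻¹ ≡ 22 (mod 79), so λ ≡ 41.
  x = λ² - 58 - 76 = 1681 - 134 ≡ 46; y = λ·(58 - 46) - 31 ≡ 66. → (46, 66)
4Q: (46, 66) + (76, 58). λ = (58 - 66)/(76 - 46) ≡ 71/30 mod 79. 30⁻¹ ≡ 29 (mod 79) since 30·29 = 870 ≡ 1, so λ ≡ 5.
  x = λ² - 46 - 76 = 25 - 122 ≡ 61; y = λ·(46 - 61) - 66 ≡ 17. → (61, 17)
5Q: (61, 17) + (76, 58). λ = (58 - 17)/(76 - 61) ≡ 41/15 mod 79. 15⁻¹ ≡ 58 (mod 79), so λ ≡ 8.
  x = λ² - 61 - 76 = 64 - 137 ≡ 6; y = λ·(61 - 6) - 17 ≡ 28. → (6, 28)

(6, 28)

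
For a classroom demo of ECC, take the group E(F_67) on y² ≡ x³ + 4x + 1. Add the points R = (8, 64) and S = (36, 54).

(18, 64)

(8, 64) + (36, 54). λ = (54 - 64)/(36 - 8) ≡ 57/28 mod 67. 28⁻¹ ≡ 12 (mod 67) since 28·12 = 336 ≡ 1, so λ ≡ 14.
  x = λ² - 8 - 36 = 196 - 44 ≡ 18; y = λ·(8 - 18) - 64 ≡ 64. → (18, 64)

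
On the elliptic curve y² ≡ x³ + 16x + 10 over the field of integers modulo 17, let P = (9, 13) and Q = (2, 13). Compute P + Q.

(6, 4)

(9, 13) + (2, 13). λ = (13 - 13)/(2 - 9) ≡ 0/10 mod 17. 10⁻¹ ≡ 12 (mod 17), so λ ≡ 0.
  x = λ² - 9 - 2 = 0 - 11 ≡ 6; y = λ·(9 - 6) - 13 ≡ 4. → (6, 4)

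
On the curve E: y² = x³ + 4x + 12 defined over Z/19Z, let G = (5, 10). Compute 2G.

tangent at (5, 10): λ = (3·5² + 4)/(2·10) ≡ 3/1. 1⁻¹ ≡ 1 (mod 19), so λ ≡ 3·1 ≡ 3.
  x = λ² - 5 - 5 = 9 - 10 ≡ 18; y = λ·(5 - 18) - 10 ≡ 8. → (18, 8)

(18, 8)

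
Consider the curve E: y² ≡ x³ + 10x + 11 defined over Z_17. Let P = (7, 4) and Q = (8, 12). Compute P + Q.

(7, 4) + (8, 12). λ = (12 - 4)/(8 - 7) ≡ 8/1 mod 17. 1⁻¹ ≡ 1 (mod 17) since 1·1 = 1 ≡ 1, so λ ≡ 8.
  x = λ² - 7 - 8 = 64 - 15 ≡ 15; y = λ·(7 - 15) - 4 ≡ 0. → (15, 0)

(15, 0)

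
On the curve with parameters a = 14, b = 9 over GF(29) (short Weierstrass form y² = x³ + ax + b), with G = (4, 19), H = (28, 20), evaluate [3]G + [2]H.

(4, 10)

First 3G:
Repeated addition: build up to 3G.
2G: tangent at (4, 19): λ = (3·4² + 14)/(2·19) ≡ 4/9. 9⁻¹ ≡ 13 (mod 29), so λ ≡ 4·13 ≡ 23.
  x = λ² - 4 - 4 = 529 - 8 ≡ 28; y = λ·(4 - 28) - 19 ≡ 9. → (28, 9)
3G: (28, 9) + (4, 19). λ = (19 - 9)/(4 - 28) ≡ 10/5 mod 29. 5⁻¹ ≡ 6 (mod 29), so λ ≡ 2.
  x = λ² - 28 - 4 = 4 - 32 ≡ 1; y = λ·(28 - 1) - 9 ≡ 16. → (1, 16)
3G = (1, 16).
Next 2H:
Repeated addition: build up to 2H.
2H: tangent at (28, 20): λ = (3·28² + 14)/(2·20) ≡ 17/11. 11⁻¹ ≡ 8 (mod 29) since 11·8 = 88 ≡ 1, so λ ≡ 17·8 ≡ 20.
  x = λ² - 28 - 28 = 400 - 56 ≡ 25; y = λ·(28 - 25) - 20 ≡ 11. → (25, 11)
2H = (25, 11).
Finally 3G + 2H:
(1, 16) + (25, 11). λ = (11 - 16)/(25 - 1) ≡ 24/24 mod 29. 24⁻¹ ≡ 23 (mod 29), so λ ≡ 1.
  x = λ² - 1 - 25 = 1 - 26 ≡ 4; y = λ·(1 - 4) - 16 ≡ 10. → (4, 10)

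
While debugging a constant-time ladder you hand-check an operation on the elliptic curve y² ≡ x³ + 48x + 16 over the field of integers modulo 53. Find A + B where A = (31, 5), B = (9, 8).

(31, 5) + (9, 8). λ = (8 - 5)/(9 - 31) ≡ 3/31 mod 53. 31⁻¹ ≡ 12 (mod 53), so λ ≡ 36.
  x = λ² - 31 - 9 = 1296 - 40 ≡ 37; y = λ·(31 - 37) - 5 ≡ 44. → (37, 44)

(37, 44)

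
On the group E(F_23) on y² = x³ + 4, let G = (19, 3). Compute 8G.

Double-and-add on 8 = (1000)₂. Start with G = (19, 3) for the leading 1-bit.
double: tangent at (19, 3): λ = (3·19² + 0)/(2·3) ≡ 2/6. 6⁻¹ ≡ 4 (mod 23) since 6·4 = 24 ≡ 1, so λ ≡ 2·4 ≡ 8.
  x = λ² - 19 - 19 = 64 - 38 ≡ 3; y = λ·(19 - 3) - 3 ≡ 10. → (3, 10)
double: tangent at (3, 10): λ = (3·3² + 0)/(2·10) ≡ 4/20. 20⁻¹ ≡ 15 (mod 23) since 20·15 = 300 ≡ 1, so λ ≡ 4·15 ≡ 14.
  x = λ² - 3 - 3 = 196 - 6 ≡ 6; y = λ·(3 - 6) - 10 ≡ 17. → (6, 17)
double: tangent at (6, 17): λ = (3·6² + 0)/(2·17) ≡ 16/11. 11⁻¹ ≡ 21 (mod 23) since 11·21 = 231 ≡ 1, so λ ≡ 16·21 ≡ 14.
  x = λ² - 6 - 6 = 196 - 12 ≡ 0; y = λ·(6 - 0) - 17 ≡ 21. → (0, 21)

(0, 21)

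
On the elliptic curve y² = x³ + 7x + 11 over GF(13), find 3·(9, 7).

(12, 4)

Write Q = (9, 7).
Repeated addition: build up to 3Q.
2Q: tangent at (9, 7): λ = (3·9² + 7)/(2·7) ≡ 3/1. 1⁻¹ ≡ 1 (mod 13) since 1·1 = 1 ≡ 1, so λ ≡ 3·1 ≡ 3.
  x = λ² - 9 - 9 = 9 - 18 ≡ 4; y = λ·(9 - 4) - 7 ≡ 8. → (4, 8)
3Q: (4, 8) + (9, 7). λ = (7 - 8)/(9 - 4) ≡ 12/5 mod 13. 5⁻¹ ≡ 8 (mod 13) since 5·8 = 40 ≡ 1, so λ ≡ 5.
  x = λ² - 4 - 9 = 25 - 13 ≡ 12; y = λ·(4 - 12) - 8 ≡ 4. → (12, 4)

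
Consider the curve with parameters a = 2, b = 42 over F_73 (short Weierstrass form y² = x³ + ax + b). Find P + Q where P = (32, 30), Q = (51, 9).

(44, 14)

(32, 30) + (51, 9). λ = (9 - 30)/(51 - 32) ≡ 52/19 mod 73. 19⁻¹ ≡ 50 (mod 73) since 19·50 = 950 ≡ 1, so λ ≡ 45.
  x = λ² - 32 - 51 = 2025 - 83 ≡ 44; y = λ·(32 - 44) - 30 ≡ 14. → (44, 14)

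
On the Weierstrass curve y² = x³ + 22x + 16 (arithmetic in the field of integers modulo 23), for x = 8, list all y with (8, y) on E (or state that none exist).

none

x³ + 22x + 16 = 704 ≡ 14 (mod 23).
14 is a non-residue mod 23; no y exists.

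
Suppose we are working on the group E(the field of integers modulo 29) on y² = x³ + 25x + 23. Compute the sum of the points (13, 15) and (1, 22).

(24, 18)

(13, 15) + (1, 22). λ = (22 - 15)/(1 - 13) ≡ 7/17 mod 29. 17⁻¹ ≡ 12 (mod 29), so λ ≡ 26.
  x = λ² - 13 - 1 = 676 - 14 ≡ 24; y = λ·(13 - 24) - 15 ≡ 18. → (24, 18)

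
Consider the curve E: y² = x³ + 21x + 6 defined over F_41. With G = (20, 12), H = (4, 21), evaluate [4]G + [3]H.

(34, 7)

First 4G:
Double-and-add on 4 = (100)₂. Start with G = (20, 12) for the leading 1-bit.
double: tangent at (20, 12): λ = (3·20² + 21)/(2·12) ≡ 32/24. 24⁻¹ ≡ 12 (mod 41) since 24·12 = 288 ≡ 1, so λ ≡ 32·12 ≡ 15.
  x = λ² - 20 - 20 = 225 - 40 ≡ 21; y = λ·(20 - 21) - 12 ≡ 14. → (21, 14)
double: tangent at (21, 14): λ = (3·21² + 21)/(2·14) ≡ 32/28. 28⁻¹ ≡ 22 (mod 41) since 28·22 = 616 ≡ 1, so λ ≡ 32·22 ≡ 7.
  x = λ² - 21 - 21 = 49 - 42 ≡ 7; y = λ·(21 - 7) - 14 ≡ 2. → (7, 2)
4G = (7, 2).
Next 3H:
Repeated addition: build up to 3H.
2H: tangent at (4, 21): λ = (3·4² + 21)/(2·21) ≡ 28/1. 1⁻¹ ≡ 1 (mod 41), so λ ≡ 28·1 ≡ 28.
  x = λ² - 4 - 4 = 784 - 8 ≡ 38; y = λ·(4 - 38) - 21 ≡ 11. → (38, 11)
3H: (38, 11) + (4, 21). λ = (21 - 11)/(4 - 38) ≡ 10/7 mod 41. 7⁻¹ ≡ 6 (mod 41), so λ ≡ 19.
  x = λ² - 38 - 4 = 361 - 42 ≡ 32; y = λ·(38 - 32) - 11 ≡ 21. → (32, 21)
3H = (32, 21).
Finally 4G + 3H:
(7, 2) + (32, 21). λ = (21 - 2)/(32 - 7) ≡ 19/25 mod 41. 25⁻¹ ≡ 23 (mod 41) since 25·23 = 575 ≡ 1, so λ ≡ 27.
  x = λ² - 7 - 32 = 729 - 39 ≡ 34; y = λ·(7 - 34) - 2 ≡ 7. → (34, 7)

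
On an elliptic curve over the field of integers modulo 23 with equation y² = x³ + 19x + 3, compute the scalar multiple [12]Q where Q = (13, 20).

Repeated addition: build up to 12Q.
2Q: tangent at (13, 20): λ = (3·13² + 19)/(2·20) ≡ 20/17. 17⁻¹ ≡ 19 (mod 23) since 17·19 = 323 ≡ 1, so λ ≡ 20·19 ≡ 12.
  x = λ² - 13 - 13 = 144 - 26 ≡ 3; y = λ·(13 - 3) - 20 ≡ 8. → (3, 8)
3Q: (3, 8) + (13, 20). λ = (20 - 8)/(13 - 3) ≡ 12/10 mod 23. 10⁻¹ ≡ 7 (mod 23), so λ ≡ 15.
  x = λ² - 3 - 13 = 225 - 16 ≡ 2; y = λ·(3 - 2) - 8 ≡ 7. → (2, 7)
4Q: (2, 7) + (13, 20). λ = (20 - 7)/(13 - 2) ≡ 13/11 mod 23. 11⁻¹ ≡ 21 (mod 23) since 11·21 = 231 ≡ 1, so λ ≡ 20.
  x = λ² - 2 - 13 = 400 - 15 ≡ 17; y = λ·(2 - 17) - 7 ≡ 15. → (17, 15)
5Q: (17, 15) + (13, 20). λ = (20 - 15)/(13 - 17) ≡ 5/19 mod 23. 19⁻¹ ≡ 17 (mod 23), so λ ≡ 16.
  x = λ² - 17 - 13 = 256 - 30 ≡ 19; y = λ·(17 - 19) - 15 ≡ 22. → (19, 22)
6Q: (19, 22) + (13, 20). λ = (20 - 22)/(13 - 19) ≡ 21/17 mod 23. 17⁻¹ ≡ 19 (mod 23), so λ ≡ 8.
  x = λ² - 19 - 13 = 64 - 32 ≡ 9; y = λ·(19 - 9) - 22 ≡ 12. → (9, 12)
7Q: (9, 12) + (13, 20). λ = (20 - 12)/(13 - 9) ≡ 8/4 mod 23. 4⁻¹ ≡ 6 (mod 23) since 4·6 = 24 ≡ 1, so λ ≡ 2.
  x = λ² - 9 - 13 = 4 - 22 ≡ 5; y = λ·(9 - 5) - 12 ≡ 19. → (5, 19)
8Q: (5, 19) + (13, 20). λ = (20 - 19)/(13 - 5) ≡ 1/8 mod 23. 8⁻¹ ≡ 3 (mod 23), so λ ≡ 3.
  x = λ² - 5 - 13 = 9 - 18 ≡ 14; y = λ·(5 - 14) - 19 ≡ 0. → (14, 0)
9Q: (14, 0) + (13, 20). λ = (20 - 0)/(13 - 14) ≡ 20/22 mod 23. 22⁻¹ ≡ 22 (mod 23) since 22·22 = 484 ≡ 1, so λ ≡ 3.
  x = λ² - 14 - 13 = 9 - 27 ≡ 5; y = λ·(14 - 5) - 0 ≡ 4. → (5, 4)
10Q: (5, 4) + (13, 20). λ = (20 - 4)/(13 - 5) ≡ 16/8 mod 23. 8⁻¹ ≡ 3 (mod 23) since 8·3 = 24 ≡ 1, so λ ≡ 2.
  x = λ² - 5 - 13 = 4 - 18 ≡ 9; y = λ·(5 - 9) - 4 ≡ 11. → (9, 11)
11Q: (9, 11) + (13, 20). λ = (20 - 11)/(13 - 9) ≡ 9/4 mod 23. 4⁻¹ ≡ 6 (mod 23), so λ ≡ 8.
  x = λ² - 9 - 13 = 64 - 22 ≡ 19; y = λ·(9 - 19) - 11 ≡ 1. → (19, 1)
12Q: (19, 1) + (13, 20). λ = (20 - 1)/(13 - 19) ≡ 19/17 mod 23. 17⁻¹ ≡ 19 (mod 23), so λ ≡ 16.
  x = λ² - 19 - 13 = 256 - 32 ≡ 17; y = λ·(19 - 17) - 1 ≡ 8. → (17, 8)

(17, 8)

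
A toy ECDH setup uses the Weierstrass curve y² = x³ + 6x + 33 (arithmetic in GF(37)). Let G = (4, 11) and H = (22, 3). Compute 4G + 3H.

First 4G:
Double-and-add on 4 = (100)₂. Start with G = (4, 11) for the leading 1-bit.
double: tangent at (4, 11): λ = (3·4² + 6)/(2·11) ≡ 17/22. 22⁻¹ ≡ 32 (mod 37) since 22·32 = 704 ≡ 1, so λ ≡ 17·32 ≡ 26.
  x = λ² - 4 - 4 = 676 - 8 ≡ 2; y = λ·(4 - 2) - 11 ≡ 4. → (2, 4)
double: tangent at (2, 4): λ = (3·2² + 6)/(2·4) ≡ 18/8. 8⁻¹ ≡ 14 (mod 37), so λ ≡ 18·14 ≡ 30.
  x = λ² - 2 - 2 = 900 - 4 ≡ 8; y = λ·(2 - 8) - 4 ≡ 1. → (8, 1)
4G = (8, 1).
Next 3H:
Repeated addition: build up to 3H.
2H: tangent at (22, 3): λ = (3·22² + 6)/(2·3) ≡ 15/6. 6⁻¹ ≡ 31 (mod 37) since 6·31 = 186 ≡ 1, so λ ≡ 15·31 ≡ 21.
  x = λ² - 22 - 22 = 441 - 44 ≡ 27; y = λ·(22 - 27) - 3 ≡ 3. → (27, 3)
3H: (27, 3) + (22, 3). λ = (3 - 3)/(22 - 27) ≡ 0/32 mod 37. 32⁻¹ ≡ 22 (mod 37), so λ ≡ 0.
  x = λ² - 27 - 22 = 0 - 49 ≡ 25; y = λ·(27 - 25) - 3 ≡ 34. → (25, 34)
3H = (25, 34).
Finally 4G + 3H:
(8, 1) + (25, 34). λ = (34 - 1)/(25 - 8) ≡ 33/17 mod 37. 17⁻¹ ≡ 24 (mod 37), so λ ≡ 15.
  x = λ² - 8 - 25 = 225 - 33 ≡ 7; y = λ·(8 - 7) - 1 ≡ 14. → (7, 14)

(7, 14)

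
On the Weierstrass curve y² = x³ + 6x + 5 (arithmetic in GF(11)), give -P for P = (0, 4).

(0, 7)

-(0, 4) = (0, -4 mod 11) = (0, 7).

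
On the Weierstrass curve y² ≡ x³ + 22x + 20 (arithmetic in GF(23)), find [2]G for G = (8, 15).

(8, 8)

tangent at (8, 15): λ = (3·8² + 22)/(2·15) ≡ 7/7. 7⁻¹ ≡ 10 (mod 23), so λ ≡ 7·10 ≡ 1.
  x = λ² - 8 - 8 = 1 - 16 ≡ 8; y = λ·(8 - 8) - 15 ≡ 8. → (8, 8)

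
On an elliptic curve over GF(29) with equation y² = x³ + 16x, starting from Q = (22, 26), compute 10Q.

Double-and-add on 10 = (1010)₂. Start with Q = (22, 26) for the leading 1-bit.
double: tangent at (22, 26): λ = (3·22² + 16)/(2·26) ≡ 18/23. 23⁻¹ ≡ 24 (mod 29), so λ ≡ 18·24 ≡ 26.
  x = λ² - 22 - 22 = 676 - 44 ≡ 23; y = λ·(22 - 23) - 26 ≡ 6. → (23, 6)
double: tangent at (23, 6): λ = (3·23² + 16)/(2·6) ≡ 8/12. 12⁻¹ ≡ 17 (mod 29), so λ ≡ 8·17 ≡ 20.
  x = λ² - 23 - 23 = 400 - 46 ≡ 6; y = λ·(23 - 6) - 6 ≡ 15. → (6, 15)
add Q: (6, 15) + (22, 26). λ = (26 - 15)/(22 - 6) ≡ 11/16 mod 29. 16⁻¹ ≡ 20 (mod 29), so λ ≡ 17.
  x = λ² - 6 - 22 = 289 - 28 ≡ 0; y = λ·(6 - 0) - 15 ≡ 0. → (0, 0)
double: (0, 0) + (0, 0): same x and y₁ ≡ -y₂, so the sum is O.

O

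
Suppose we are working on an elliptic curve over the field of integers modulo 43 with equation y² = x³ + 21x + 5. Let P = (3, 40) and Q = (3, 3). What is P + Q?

O

The two points share x = 3 and their y-coordinates satisfy 40 + 3 ≡ 0 (mod 43), so they are inverses. Their sum is O.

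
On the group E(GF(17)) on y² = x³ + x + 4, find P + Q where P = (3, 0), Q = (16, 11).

(13, 2)

(3, 0) + (16, 11). λ = (11 - 0)/(16 - 3) ≡ 11/13 mod 17. 13⁻¹ ≡ 4 (mod 17), so λ ≡ 10.
  x = λ² - 3 - 16 = 100 - 19 ≡ 13; y = λ·(3 - 13) - 0 ≡ 2. → (13, 2)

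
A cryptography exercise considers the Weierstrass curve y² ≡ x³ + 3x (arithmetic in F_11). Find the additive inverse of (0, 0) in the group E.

-(0, 0) = (0, -0 mod 11) = (0, 0).

(0, 0)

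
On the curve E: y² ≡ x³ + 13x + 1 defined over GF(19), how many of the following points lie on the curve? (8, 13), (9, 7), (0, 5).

1

(8, 13): 13² ≡ 17, rhs ≡ 9 → off.
(9, 7): 7² ≡ 11, rhs ≡ 11 → on.
(0, 5): 5² ≡ 6, rhs ≡ 1 → off.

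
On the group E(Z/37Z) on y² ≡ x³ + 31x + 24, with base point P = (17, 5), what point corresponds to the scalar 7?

(25, 25)

Double-and-add on 7 = (111)₂. Start with P = (17, 5) for the leading 1-bit.
double: tangent at (17, 5): λ = (3·17² + 31)/(2·5) ≡ 10/10. 10⁻¹ ≡ 26 (mod 37) since 10·26 = 260 ≡ 1, so λ ≡ 10·26 ≡ 1.
  x = λ² - 17 - 17 = 1 - 34 ≡ 4; y = λ·(17 - 4) - 5 ≡ 8. → (4, 8)
add P: (4, 8) + (17, 5). λ = (5 - 8)/(17 - 4) ≡ 34/13 mod 37. 13⁻¹ ≡ 20 (mod 37), so λ ≡ 14.
  x = λ² - 4 - 17 = 196 - 21 ≡ 27; y = λ·(4 - 27) - 8 ≡ 3. → (27, 3)
double: tangent at (27, 3): λ = (3·27² + 31)/(2·3) ≡ 35/6. 6⁻¹ ≡ 31 (mod 37), so λ ≡ 35·31 ≡ 12.
  x = λ² - 27 - 27 = 144 - 54 ≡ 16; y = λ·(27 - 16) - 3 ≡ 18. → (16, 18)
add P: (16, 18) + (17, 5). λ = (5 - 18)/(17 - 16) ≡ 24/1 mod 37. 1⁻¹ ≡ 1 (mod 37), so λ ≡ 24.
  x = λ² - 16 - 17 = 576 - 33 ≡ 25; y = λ·(16 - 25) - 18 ≡ 25. → (25, 25)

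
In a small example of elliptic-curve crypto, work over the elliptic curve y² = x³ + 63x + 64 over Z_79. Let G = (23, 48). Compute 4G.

(21, 33)

Repeated addition: build up to 4G.
2G: tangent at (23, 48): λ = (3·23² + 63)/(2·48) ≡ 70/17. 17⁻¹ ≡ 14 (mod 79) since 17·14 = 238 ≡ 1, so λ ≡ 70·14 ≡ 32.
  x = λ² - 23 - 23 = 1024 - 46 ≡ 30; y = λ·(23 - 30) - 48 ≡ 44. → (30, 44)
3G: (30, 44) + (23, 48). λ = (48 - 44)/(23 - 30) ≡ 4/72 mod 79. 72⁻¹ ≡ 45 (mod 79), so λ ≡ 22.
  x = λ² - 30 - 23 = 484 - 53 ≡ 36; y = λ·(30 - 36) - 44 ≡ 61. → (36, 61)
4G: (36, 61) + (23, 48). λ = (48 - 61)/(23 - 36) ≡ 66/66 mod 79. 66⁻¹ ≡ 6 (mod 79), so λ ≡ 1.
  x = λ² - 36 - 23 = 1 - 59 ≡ 21; y = λ·(36 - 21) - 61 ≡ 33. → (21, 33)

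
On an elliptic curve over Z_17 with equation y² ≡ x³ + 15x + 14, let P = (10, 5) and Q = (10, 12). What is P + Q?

The two points share x = 10 and their y-coordinates satisfy 5 + 12 ≡ 0 (mod 17), so they are inverses. Their sum is the point at infinity.

O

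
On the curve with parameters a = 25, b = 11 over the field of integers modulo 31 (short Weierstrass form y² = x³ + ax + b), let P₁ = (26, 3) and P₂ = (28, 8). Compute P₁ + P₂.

(22, 7)

(26, 3) + (28, 8). λ = (8 - 3)/(28 - 26) ≡ 5/2 mod 31. 2⁻¹ ≡ 16 (mod 31), so λ ≡ 18.
  x = λ² - 26 - 28 = 324 - 54 ≡ 22; y = λ·(26 - 22) - 3 ≡ 7. → (22, 7)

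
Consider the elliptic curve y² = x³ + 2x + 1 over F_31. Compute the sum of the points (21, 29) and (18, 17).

(8, 23)

(21, 29) + (18, 17). λ = (17 - 29)/(18 - 21) ≡ 19/28 mod 31. 28⁻¹ ≡ 10 (mod 31), so λ ≡ 4.
  x = λ² - 21 - 18 = 16 - 39 ≡ 8; y = λ·(21 - 8) - 29 ≡ 23. → (8, 23)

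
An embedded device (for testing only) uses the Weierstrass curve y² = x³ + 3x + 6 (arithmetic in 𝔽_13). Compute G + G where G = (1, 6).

(8, 10)

tangent at (1, 6): λ = (3·1² + 3)/(2·6) ≡ 6/12. 12⁻¹ ≡ 12 (mod 13) since 12·12 = 144 ≡ 1, so λ ≡ 6·12 ≡ 7.
  x = λ² - 1 - 1 = 49 - 2 ≡ 8; y = λ·(1 - 8) - 6 ≡ 10. → (8, 10)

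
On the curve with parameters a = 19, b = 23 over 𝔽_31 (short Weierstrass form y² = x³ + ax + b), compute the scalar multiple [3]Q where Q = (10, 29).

(28, 30)

Repeated addition: build up to 3Q.
2Q: tangent at (10, 29): λ = (3·10² + 19)/(2·29) ≡ 9/27. 27⁻¹ ≡ 23 (mod 31), so λ ≡ 9·23 ≡ 21.
  x = λ² - 10 - 10 = 441 - 20 ≡ 18; y = λ·(10 - 18) - 29 ≡ 20. → (18, 20)
3Q: (18, 20) + (10, 29). λ = (29 - 20)/(10 - 18) ≡ 9/23 mod 31. 23⁻¹ ≡ 27 (mod 31), so λ ≡ 26.
  x = λ² - 18 - 10 = 676 - 28 ≡ 28; y = λ·(18 - 28) - 20 ≡ 30. → (28, 30)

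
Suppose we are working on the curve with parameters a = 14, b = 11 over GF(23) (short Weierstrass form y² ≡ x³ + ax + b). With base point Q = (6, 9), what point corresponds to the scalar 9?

Repeated addition: build up to 9Q.
2Q: tangent at (6, 9): λ = (3·6² + 14)/(2·9) ≡ 7/18. 18⁻¹ ≡ 9 (mod 23), so λ ≡ 7·9 ≡ 17.
  x = λ² - 6 - 6 = 289 - 12 ≡ 1; y = λ·(6 - 1) - 9 ≡ 7. → (1, 7)
3Q: (1, 7) + (6, 9). λ = (9 - 7)/(6 - 1) ≡ 2/5 mod 23. 5⁻¹ ≡ 14 (mod 23) since 5·14 = 70 ≡ 1, so λ ≡ 5.
  x = λ² - 1 - 6 = 25 - 7 ≡ 18; y = λ·(1 - 18) - 7 ≡ 0. → (18, 0)
4Q: (18, 0) + (6, 9). λ = (9 - 0)/(6 - 18) ≡ 9/11 mod 23. 11⁻¹ ≡ 21 (mod 23), so λ ≡ 5.
  x = λ² - 18 - 6 = 25 - 24 ≡ 1; y = λ·(18 - 1) - 0 ≡ 16. → (1, 16)
5Q: (1, 16) + (6, 9). λ = (9 - 16)/(6 - 1) ≡ 16/5 mod 23. 5⁻¹ ≡ 14 (mod 23), so λ ≡ 17.
  x = λ² - 1 - 6 = 289 - 7 ≡ 6; y = λ·(1 - 6) - 16 ≡ 14. → (6, 14)
6Q: (6, 14) + (6, 9): same x and y₁ ≡ -y₂, so the sum is ∞.
7Q: ∞ + (6, 9) = (6, 9) (identity).
8Q: tangent at (6, 9): λ = (3·6² + 14)/(2·9) ≡ 7/18. 18⁻¹ ≡ 9 (mod 23) since 18·9 = 162 ≡ 1, so λ ≡ 7·9 ≡ 17.
  x = λ² - 6 - 6 = 289 - 12 ≡ 1; y = λ·(6 - 1) - 9 ≡ 7. → (1, 7)
9Q: (1, 7) + (6, 9). λ = (9 - 7)/(6 - 1) ≡ 2/5 mod 23. 5⁻¹ ≡ 14 (mod 23) since 5·14 = 70 ≡ 1, so λ ≡ 5.
  x = λ² - 1 - 6 = 25 - 7 ≡ 18; y = λ·(1 - 18) - 7 ≡ 0. → (18, 0)

(18, 0)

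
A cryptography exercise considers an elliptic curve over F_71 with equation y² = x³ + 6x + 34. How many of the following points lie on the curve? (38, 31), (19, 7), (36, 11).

2

(38, 31): 31² ≡ 38, rhs ≡ 38 → on.
(19, 7): 7² ≡ 49, rhs ≡ 49 → on.
(36, 11): 11² ≡ 50, rhs ≡ 46 → off.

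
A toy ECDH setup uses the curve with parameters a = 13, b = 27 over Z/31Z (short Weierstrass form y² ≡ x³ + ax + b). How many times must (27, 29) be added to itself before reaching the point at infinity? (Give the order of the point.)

2P: tangent at (27, 29): λ = (3·27² + 13)/(2·29) ≡ 30/27. 27⁻¹ ≡ 23 (mod 31) since 27·23 = 621 ≡ 1, so λ ≡ 30·23 ≡ 8.
  x = λ² - 27 - 27 = 64 - 54 ≡ 10; y = λ·(27 - 10) - 29 ≡ 14. → (10, 14)
3P: (10, 14) + (27, 29). λ = (29 - 14)/(27 - 10) ≡ 15/17 mod 31. 17⁻¹ ≡ 11 (mod 31), so λ ≡ 10.
  x = λ² - 10 - 27 = 100 - 37 ≡ 1; y = λ·(10 - 1) - 14 ≡ 14. → (1, 14)
4P: (1, 14) + (27, 29). λ = (29 - 14)/(27 - 1) ≡ 15/26 mod 31. 26⁻¹ ≡ 6 (mod 31), so λ ≡ 28.
  x = λ² - 1 - 27 = 784 - 28 ≡ 12; y = λ·(1 - 12) - 14 ≡ 19. → (12, 19)
5P: (12, 19) + (27, 29). λ = (29 - 19)/(27 - 12) ≡ 10/15 mod 31. 15⁻¹ ≡ 29 (mod 31), so λ ≡ 11.
  x = λ² - 12 - 27 = 121 - 39 ≡ 20; y = λ·(12 - 20) - 19 ≡ 17. → (20, 17)
6P: (20, 17) + (27, 29). λ = (29 - 17)/(27 - 20) ≡ 12/7 mod 31. 7⁻¹ ≡ 9 (mod 31), so λ ≡ 15.
  x = λ² - 20 - 27 = 225 - 47 ≡ 23; y = λ·(20 - 23) - 17 ≡ 0. → (23, 0)
7P: (23, 0) + (27, 29). λ = (29 - 0)/(27 - 23) ≡ 29/4 mod 31. 4⁻¹ ≡ 8 (mod 31) since 4·8 = 32 ≡ 1, so λ ≡ 15.
  x = λ² - 23 - 27 = 225 - 50 ≡ 20; y = λ·(23 - 20) - 0 ≡ 14. → (20, 14)
8P: (20, 14) + (27, 29). λ = (29 - 14)/(27 - 20) ≡ 15/7 mod 31. 7⁻¹ ≡ 9 (mod 31), so λ ≡ 11.
  x = λ² - 20 - 27 = 121 - 47 ≡ 12; y = λ·(20 - 12) - 14 ≡ 12. → (12, 12)
9P: (12, 12) + (27, 29). λ = (29 - 12)/(27 - 12) ≡ 17/15 mod 31. 15⁻¹ ≡ 29 (mod 31), so λ ≡ 28.
  x = λ² - 12 - 27 = 784 - 39 ≡ 1; y = λ·(12 - 1) - 12 ≡ 17. → (1, 17)
10P: (1, 17) + (27, 29). λ = (29 - 17)/(27 - 1) ≡ 12/26 mod 31. 26⁻¹ ≡ 6 (mod 31) since 26·6 = 156 ≡ 1, so λ ≡ 10.
  x = λ² - 1 - 27 = 100 - 28 ≡ 10; y = λ·(1 - 10) - 17 ≡ 17. → (10, 17)
11P: (10, 17) + (27, 29). λ = (29 - 17)/(27 - 10) ≡ 12/17 mod 31. 17⁻¹ ≡ 11 (mod 31), so λ ≡ 8.
  x = λ² - 10 - 27 = 64 - 37 ≡ 27; y = λ·(10 - 27) - 17 ≡ 2. → (27, 2)
12P: (27, 2) + (27, 29): same x and y₁ ≡ -y₂, so the sum is the point at infinity.
12P = the point at infinity, so the order is 12.

12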